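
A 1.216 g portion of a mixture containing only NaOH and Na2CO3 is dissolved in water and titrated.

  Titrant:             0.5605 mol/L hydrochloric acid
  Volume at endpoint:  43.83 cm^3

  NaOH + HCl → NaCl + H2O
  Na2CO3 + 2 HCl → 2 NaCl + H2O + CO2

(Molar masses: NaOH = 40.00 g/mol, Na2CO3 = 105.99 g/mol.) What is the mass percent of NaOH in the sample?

n(HCl) = 0.04383 × 0.5605 = 0.02457 mol
Let x = n(NaOH), y = n(Na2CO3).
Titrant: 1x + 2y = 0.02457;  mass: 40.00x + 105.99y = 1.216
Solving, x = 6.611 × 10^-3 mol, y = 8.978 × 10^-3 mol
mass of NaOH = 6.611 × 10^-3 × 40.00 = 0.2644 g
% NaOH = 0.2644 / 1.216 × 100 = 21.75 %

21.75 %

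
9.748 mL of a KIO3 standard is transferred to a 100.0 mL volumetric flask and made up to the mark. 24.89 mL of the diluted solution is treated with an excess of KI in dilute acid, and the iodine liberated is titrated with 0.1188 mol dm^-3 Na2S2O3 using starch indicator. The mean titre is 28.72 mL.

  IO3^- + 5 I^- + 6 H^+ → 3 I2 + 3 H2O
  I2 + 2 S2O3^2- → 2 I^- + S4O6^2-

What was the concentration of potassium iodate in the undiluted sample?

n(S2O3^2-) = 0.02872 × 0.1188 = 3.412 × 10^-3 mol
n(I2) = n(S2O3^2-)/2 = 1.706 × 10^-3 mol
From the 1:3 ratio, n(IO3^-) in the aliquot = 1/3 × 1.706 × 10^-3 = 5.687 × 10^-4 mol
[IO3^-]_dilute = 5.687 × 10^-4 / 0.02489 = 0.02285 mol/L
[IO3^-]_original = 0.02285 × 100.0/9.748 = 0.2344 mol/L

0.2344 mol/L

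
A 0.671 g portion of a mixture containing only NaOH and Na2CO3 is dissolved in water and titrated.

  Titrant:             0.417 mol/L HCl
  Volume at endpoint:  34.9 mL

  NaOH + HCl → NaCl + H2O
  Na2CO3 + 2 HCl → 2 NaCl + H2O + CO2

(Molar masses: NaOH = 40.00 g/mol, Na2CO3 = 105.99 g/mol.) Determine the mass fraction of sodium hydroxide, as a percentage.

46.0 %

n(HCl) = 0.0349 × 0.417 = 0.0146 mol
Let x = n(NaOH), y = n(Na2CO3).
Titrant: 1x + 2y = 0.0146;  mass: 40.00x + 105.99y = 0.671
Solving, x = 7.71 × 10^-3 mol, y = 3.42 × 10^-3 mol
mass of NaOH = 7.71 × 10^-3 × 40.00 = 0.309 g
% NaOH = 0.309 / 0.671 × 100 = 46.0 %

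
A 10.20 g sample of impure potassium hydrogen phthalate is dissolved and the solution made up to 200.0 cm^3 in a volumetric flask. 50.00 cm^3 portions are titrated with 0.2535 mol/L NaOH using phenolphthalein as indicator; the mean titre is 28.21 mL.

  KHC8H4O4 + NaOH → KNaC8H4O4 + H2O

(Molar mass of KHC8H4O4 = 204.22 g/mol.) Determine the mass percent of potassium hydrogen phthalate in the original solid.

n(NaOH) per titration = 0.02821 × 0.2535 = 7.151 × 10^-3 mol
n(KHC8H4O4) in each aliquot = 7.151 × 10^-3 mol (1:1 ratio)
n(KHC8H4O4) in the whole flask = 7.151 × 10^-3 × 200.0/50.00 = 0.02860 mol
mass of KHC8H4O4 = 0.02860 × 204.22 = 5.842 g
% KHC8H4O4 = 5.842 / 10.20 × 100 = 57.27 %

57.27 %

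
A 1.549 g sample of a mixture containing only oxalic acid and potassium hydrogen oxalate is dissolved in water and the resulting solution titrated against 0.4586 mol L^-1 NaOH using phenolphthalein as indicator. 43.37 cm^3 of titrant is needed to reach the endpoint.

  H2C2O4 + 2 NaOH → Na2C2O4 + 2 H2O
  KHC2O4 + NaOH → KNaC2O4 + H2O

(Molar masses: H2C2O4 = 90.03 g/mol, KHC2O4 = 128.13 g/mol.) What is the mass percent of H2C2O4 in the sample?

34.94 %

n(NaOH) = 0.04337 × 0.4586 = 0.01989 mol
Let x = n(H2C2O4), y = n(KHC2O4).
Titrant: 2x + 1y = 0.01989;  mass: 90.03x + 128.13y = 1.549
Solving, x = 6.012 × 10^-3 mol, y = 7.865 × 10^-3 mol
mass of H2C2O4 = 6.012 × 10^-3 × 90.03 = 0.5413 g
% H2C2O4 = 0.5413 / 1.549 × 100 = 34.94 %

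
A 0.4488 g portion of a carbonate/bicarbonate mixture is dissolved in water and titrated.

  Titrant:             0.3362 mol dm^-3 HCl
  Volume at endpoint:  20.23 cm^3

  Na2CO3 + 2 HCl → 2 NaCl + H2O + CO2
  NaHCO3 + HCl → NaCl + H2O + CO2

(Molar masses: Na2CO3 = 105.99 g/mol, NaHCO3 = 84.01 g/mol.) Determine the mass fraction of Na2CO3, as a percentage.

46.67 %

n(HCl) = 0.02023 × 0.3362 = 6.801 × 10^-3 mol
Let x = n(Na2CO3), y = n(NaHCO3).
Titrant: 2x + 1y = 6.801 × 10^-3;  mass: 105.99x + 84.01y = 0.4488
Solving, x = 1.976 × 10^-3 mol, y = 2.849 × 10^-3 mol
mass of Na2CO3 = 1.976 × 10^-3 × 105.99 = 0.2095 g
% Na2CO3 = 0.2095 / 0.4488 × 100 = 46.67 %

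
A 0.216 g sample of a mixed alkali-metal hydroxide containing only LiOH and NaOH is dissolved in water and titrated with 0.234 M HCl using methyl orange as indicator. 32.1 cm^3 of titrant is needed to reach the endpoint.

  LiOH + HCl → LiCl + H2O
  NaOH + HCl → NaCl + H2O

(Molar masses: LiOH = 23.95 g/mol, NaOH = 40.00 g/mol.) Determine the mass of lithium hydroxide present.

n(HCl) = 0.0321 × 0.234 = 7.51 × 10^-3 mol
Let x = n(LiOH), y = n(NaOH).
Titrant: 1x + 1y = 7.51 × 10^-3;  mass: 23.95x + 40.00y = 0.216
Solving, x = 5.26 × 10^-3 mol, y = 2.25 × 10^-3 mol
mass of LiOH = 5.26 × 10^-3 × 23.95 = 0.126 g

0.126 g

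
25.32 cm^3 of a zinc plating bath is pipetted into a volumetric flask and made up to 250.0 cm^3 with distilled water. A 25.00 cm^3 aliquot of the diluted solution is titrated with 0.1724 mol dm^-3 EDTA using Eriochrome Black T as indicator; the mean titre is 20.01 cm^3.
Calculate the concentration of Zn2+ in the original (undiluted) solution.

1.362 mol/L

Zn^2+ + EDTA^4- → [Zn(EDTA)]^2-
n(EDTA) = 0.02001 × 0.1724 = 3.450 × 10^-3 mol
n(Zn2+) in the aliquot = 3.450 × 10^-3 mol (1:1 ratio)
[Zn2+]_dilute = 3.450 × 10^-3 / 0.02500 = 0.1380 mol/L
Dilution factor = 250.0 / 25.32 = 9.874
[Zn2+]_stock = 0.1380 × 9.874 = 1.362 mol/L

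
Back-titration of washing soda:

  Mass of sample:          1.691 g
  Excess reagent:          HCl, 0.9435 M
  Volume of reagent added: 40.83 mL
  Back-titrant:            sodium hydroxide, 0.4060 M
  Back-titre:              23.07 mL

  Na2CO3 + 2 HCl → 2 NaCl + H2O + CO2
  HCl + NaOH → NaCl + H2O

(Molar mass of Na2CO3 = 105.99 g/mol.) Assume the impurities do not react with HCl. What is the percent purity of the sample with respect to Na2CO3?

91.38 %

n(HCl) added = 0.04083 × 0.9435 = 0.03852 mol
n(NaOH) used in back-titration = 0.02307 × 0.4060 = 9.366 × 10^-3 mol
n(HCl) left over = 9.366 × 10^-3 mol (1:1 ratio)
n(HCl) consumed by analyte = 0.03852 − 9.366 × 10^-3 = 0.02916 mol
From the 1:2 ratio, n(Na2CO3) = 1/2 × 0.02916 = 0.01458 mol
mass of Na2CO3 = 0.01458 × 105.99 = 1.545 g
% Na2CO3 = 1.545 / 1.691 × 100 = 91.38 %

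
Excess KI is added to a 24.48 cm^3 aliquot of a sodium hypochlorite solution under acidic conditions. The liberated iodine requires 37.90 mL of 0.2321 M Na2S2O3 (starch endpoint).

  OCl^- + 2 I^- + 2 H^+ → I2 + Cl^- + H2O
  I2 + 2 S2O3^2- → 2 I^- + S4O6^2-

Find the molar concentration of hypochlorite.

n(S2O3^2-) = 0.03790 × 0.2321 = 8.797 × 10^-3 mol
n(I2) = n(S2O3^2-)/2 = 4.398 × 10^-3 mol
n(OCl^-) in the aliquot = 4.398 × 10^-3 mol (1:1 ratio)
[OCl^-] = 4.398 × 10^-3 / 0.02448 = 0.1797 mol/L

0.1797 M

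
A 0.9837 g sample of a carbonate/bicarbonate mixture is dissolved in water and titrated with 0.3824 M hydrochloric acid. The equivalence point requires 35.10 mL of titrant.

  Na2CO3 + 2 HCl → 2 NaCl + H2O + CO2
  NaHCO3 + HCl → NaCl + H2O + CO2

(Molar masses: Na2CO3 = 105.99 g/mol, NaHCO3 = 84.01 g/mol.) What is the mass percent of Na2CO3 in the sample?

25.00 %

n(HCl) = 0.03510 × 0.3824 = 0.01342 mol
Let x = n(Na2CO3), y = n(NaHCO3).
Titrant: 2x + 1y = 0.01342;  mass: 105.99x + 84.01y = 0.9837
Solving, x = 2.320 × 10^-3 mol, y = 8.782 × 10^-3 mol
mass of Na2CO3 = 2.320 × 10^-3 × 105.99 = 0.2459 g
% Na2CO3 = 0.2459 / 0.9837 × 100 = 25.00 %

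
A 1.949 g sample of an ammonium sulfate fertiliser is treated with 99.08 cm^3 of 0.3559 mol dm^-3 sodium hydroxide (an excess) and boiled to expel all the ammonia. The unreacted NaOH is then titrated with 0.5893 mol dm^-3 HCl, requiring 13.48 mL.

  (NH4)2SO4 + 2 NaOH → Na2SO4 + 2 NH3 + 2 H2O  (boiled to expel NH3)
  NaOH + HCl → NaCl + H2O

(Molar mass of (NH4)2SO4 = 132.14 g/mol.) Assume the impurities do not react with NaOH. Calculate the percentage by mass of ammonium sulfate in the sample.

n(NaOH) added = 0.09908 × 0.3559 = 0.03526 mol
n(HCl) used in back-titration = 0.01348 × 0.5893 = 7.944 × 10^-3 mol
n(NaOH) left over = 7.944 × 10^-3 mol (1:1 ratio)
n(NaOH) consumed by analyte = 0.03526 − 7.944 × 10^-3 = 0.02732 mol
From the 1:2 ratio, n((NH4)2SO4) = 1/2 × 0.02732 = 0.01366 mol
mass of (NH4)2SO4 = 0.01366 × 132.14 = 1.805 g
% (NH4)2SO4 = 1.805 / 1.949 × 100 = 92.61 %

92.61 %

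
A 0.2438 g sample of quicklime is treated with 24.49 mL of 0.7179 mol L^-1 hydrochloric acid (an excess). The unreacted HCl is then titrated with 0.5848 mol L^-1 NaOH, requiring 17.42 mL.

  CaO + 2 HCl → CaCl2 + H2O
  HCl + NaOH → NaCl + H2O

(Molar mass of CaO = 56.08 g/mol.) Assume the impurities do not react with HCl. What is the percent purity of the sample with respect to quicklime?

85.04 %

n(HCl) added = 0.02449 × 0.7179 = 0.01758 mol
n(NaOH) used in back-titration = 0.01742 × 0.5848 = 0.01019 mol
n(HCl) left over = 0.01019 mol (1:1 ratio)
n(HCl) consumed by analyte = 0.01758 − 0.01019 = 7.394 × 10^-3 mol
From the 1:2 ratio, n(CaO) = 1/2 × 7.394 × 10^-3 = 3.697 × 10^-3 mol
mass of CaO = 3.697 × 10^-3 × 56.08 = 0.2073 g
% CaO = 0.2073 / 0.2438 × 100 = 85.04 %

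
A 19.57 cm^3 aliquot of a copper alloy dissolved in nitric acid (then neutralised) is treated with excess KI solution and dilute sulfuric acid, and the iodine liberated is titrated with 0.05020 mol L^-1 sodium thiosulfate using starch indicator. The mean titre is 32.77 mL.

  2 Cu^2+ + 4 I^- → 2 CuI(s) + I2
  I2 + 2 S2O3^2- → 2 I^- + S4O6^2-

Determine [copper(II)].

n(S2O3^2-) = 0.03277 × 0.05020 = 1.645 × 10^-3 mol
n(I2) = n(S2O3^2-)/2 = 8.225 × 10^-4 mol
From the 2:1 ratio, n(Cu2+) in the aliquot = 2/1 × 8.225 × 10^-4 = 1.645 × 10^-3 mol
[Cu2+] = 1.645 × 10^-3 / 0.01957 = 0.08406 mol/L

0.08406 mol/L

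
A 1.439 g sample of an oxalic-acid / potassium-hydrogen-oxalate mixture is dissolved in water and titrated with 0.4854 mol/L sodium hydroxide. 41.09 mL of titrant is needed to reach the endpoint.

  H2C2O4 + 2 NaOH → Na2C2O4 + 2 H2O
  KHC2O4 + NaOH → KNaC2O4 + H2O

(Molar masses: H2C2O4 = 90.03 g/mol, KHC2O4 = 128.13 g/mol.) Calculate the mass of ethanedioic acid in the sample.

0.6047 g

n(NaOH) = 0.04109 × 0.4854 = 0.01995 mol
Let x = n(H2C2O4), y = n(KHC2O4).
Titrant: 2x + 1y = 0.01995;  mass: 90.03x + 128.13y = 1.439
Solving, x = 6.717 × 10^-3 mol, y = 6.511 × 10^-3 mol
mass of H2C2O4 = 6.717 × 10^-3 × 90.03 = 0.6047 g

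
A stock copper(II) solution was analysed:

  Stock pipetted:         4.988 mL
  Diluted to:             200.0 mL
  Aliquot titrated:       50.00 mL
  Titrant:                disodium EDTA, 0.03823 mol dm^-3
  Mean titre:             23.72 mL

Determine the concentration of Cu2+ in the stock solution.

Cu^2+ + EDTA^4- → [Cu(EDTA)]^2-
n(EDTA) = 0.02372 × 0.03823 = 9.068 × 10^-4 mol
n(Cu2+) in the aliquot = 9.068 × 10^-4 mol (1:1 ratio)
[Cu2+]_dilute = 9.068 × 10^-4 / 0.05000 = 0.01814 mol/L
Dilution factor = 200.0 / 4.988 = 40.10
[Cu2+]_stock = 0.01814 × 40.10 = 0.7272 mol/L

0.7272 mol/L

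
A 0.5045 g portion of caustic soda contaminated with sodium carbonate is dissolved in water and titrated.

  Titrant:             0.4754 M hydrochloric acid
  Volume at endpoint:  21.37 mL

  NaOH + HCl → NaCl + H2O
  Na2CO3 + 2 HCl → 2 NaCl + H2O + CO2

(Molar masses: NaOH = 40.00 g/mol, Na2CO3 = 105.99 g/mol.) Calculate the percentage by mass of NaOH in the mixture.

n(HCl) = 0.02137 × 0.4754 = 0.01016 mol
Let x = n(NaOH), y = n(Na2CO3).
Titrant: 1x + 2y = 0.01016;  mass: 40.00x + 105.99y = 0.5045
Solving, x = 2.608 × 10^-3 mol, y = 3.776 × 10^-3 mol
mass of NaOH = 2.608 × 10^-3 × 40.00 = 0.1043 g
% NaOH = 0.1043 / 0.5045 × 100 = 20.68 %

20.68 %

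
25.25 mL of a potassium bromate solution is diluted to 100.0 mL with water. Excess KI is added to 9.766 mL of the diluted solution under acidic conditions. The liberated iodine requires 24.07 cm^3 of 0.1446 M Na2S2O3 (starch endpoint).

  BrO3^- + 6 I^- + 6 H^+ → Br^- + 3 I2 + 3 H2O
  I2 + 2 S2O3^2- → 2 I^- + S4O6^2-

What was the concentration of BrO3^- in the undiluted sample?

n(S2O3^2-) = 0.02407 × 0.1446 = 3.481 × 10^-3 mol
n(I2) = n(S2O3^2-)/2 = 1.740 × 10^-3 mol
From the 1:3 ratio, n(BrO3^-) in the aliquot = 1/3 × 1.740 × 10^-3 = 5.801 × 10^-4 mol
[BrO3^-]_dilute = 5.801 × 10^-4 / 0.009766 = 0.05940 mol/L
[BrO3^-]_original = 0.05940 × 100.0/25.25 = 0.2352 mol/L

0.2352 M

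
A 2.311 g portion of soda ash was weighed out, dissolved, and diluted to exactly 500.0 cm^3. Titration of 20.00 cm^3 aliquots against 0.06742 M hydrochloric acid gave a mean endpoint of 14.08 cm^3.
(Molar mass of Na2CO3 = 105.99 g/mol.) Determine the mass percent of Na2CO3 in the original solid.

54.42 %

Na2CO3 + 2 HCl → 2 NaCl + H2O + CO2
n(HCl) per titration = 0.01408 × 0.06742 = 9.493 × 10^-4 mol
From the 1:2 ratio, n(Na2CO3) in each aliquot = 1/2 × 9.493 × 10^-4 = 4.746 × 10^-4 mol
n(Na2CO3) in the whole flask = 4.746 × 10^-4 × 500.0/20.00 = 0.01187 mol
mass of Na2CO3 = 0.01187 × 105.99 = 1.258 g
% Na2CO3 = 1.258 / 2.311 × 100 = 54.42 %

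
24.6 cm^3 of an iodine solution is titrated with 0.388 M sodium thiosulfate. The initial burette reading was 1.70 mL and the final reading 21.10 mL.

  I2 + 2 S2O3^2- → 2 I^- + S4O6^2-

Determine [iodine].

n(Na2S2O3) = 0.0194 L × 0.388 mol/L = 7.53 × 10^-3 mol
From the 1:2 mole ratio, n(I2) = 1/2 × 7.53 × 10^-3 = 3.76 × 10^-3 mol
[I2] = 3.76 × 10^-3 mol / 0.0246 L = 0.153 mol/L

0.153 M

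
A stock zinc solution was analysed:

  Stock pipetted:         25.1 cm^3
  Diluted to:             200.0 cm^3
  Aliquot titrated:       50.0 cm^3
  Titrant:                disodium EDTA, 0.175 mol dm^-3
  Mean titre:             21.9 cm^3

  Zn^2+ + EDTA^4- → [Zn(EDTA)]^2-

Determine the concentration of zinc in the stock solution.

0.611 mol/L

n(EDTA) = 0.0219 × 0.175 = 3.83 × 10^-3 mol
n(Zn2+) in the aliquot = 3.83 × 10^-3 mol (1:1 ratio)
[Zn2+]_dilute = 3.83 × 10^-3 / 0.0500 = 0.0766 mol/L
Dilution factor = 200.0 / 25.1 = 7.968
[Zn2+]_stock = 0.0766 × 7.968 = 0.611 mol/L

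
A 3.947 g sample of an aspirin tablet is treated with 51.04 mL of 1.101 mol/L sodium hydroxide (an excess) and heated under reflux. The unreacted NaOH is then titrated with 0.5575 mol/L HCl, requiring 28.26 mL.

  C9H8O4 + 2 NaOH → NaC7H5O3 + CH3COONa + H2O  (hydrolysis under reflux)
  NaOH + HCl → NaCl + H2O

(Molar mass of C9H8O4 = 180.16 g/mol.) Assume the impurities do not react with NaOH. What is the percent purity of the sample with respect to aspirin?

n(NaOH) added = 0.05104 × 1.101 = 0.05620 mol
n(HCl) used in back-titration = 0.02826 × 0.5575 = 0.01575 mol
n(NaOH) left over = 0.01575 mol (1:1 ratio)
n(NaOH) consumed by analyte = 0.05620 − 0.01575 = 0.04044 mol
From the 1:2 ratio, n(C9H8O4) = 1/2 × 0.04044 = 0.02022 mol
mass of C9H8O4 = 0.02022 × 180.16 = 3.643 g
% C9H8O4 = 3.643 / 3.947 × 100 = 92.29 %

92.29 %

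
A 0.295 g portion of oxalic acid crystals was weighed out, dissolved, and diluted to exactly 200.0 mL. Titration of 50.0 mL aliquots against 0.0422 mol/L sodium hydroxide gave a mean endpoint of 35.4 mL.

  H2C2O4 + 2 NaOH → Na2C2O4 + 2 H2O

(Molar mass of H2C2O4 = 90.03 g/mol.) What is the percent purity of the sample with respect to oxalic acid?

n(NaOH) per titration = 0.0354 × 0.0422 = 1.49 × 10^-3 mol
From the 1:2 ratio, n(H2C2O4) in each aliquot = 1/2 × 1.49 × 10^-3 = 7.47 × 10^-4 mol
n(H2C2O4) in the whole flask = 7.47 × 10^-4 × 200.0/50.0 = 2.99 × 10^-3 mol
mass of H2C2O4 = 2.99 × 10^-3 × 90.03 = 0.269 g
% H2C2O4 = 0.269 / 0.295 × 100 = 91.2 %

91.2 %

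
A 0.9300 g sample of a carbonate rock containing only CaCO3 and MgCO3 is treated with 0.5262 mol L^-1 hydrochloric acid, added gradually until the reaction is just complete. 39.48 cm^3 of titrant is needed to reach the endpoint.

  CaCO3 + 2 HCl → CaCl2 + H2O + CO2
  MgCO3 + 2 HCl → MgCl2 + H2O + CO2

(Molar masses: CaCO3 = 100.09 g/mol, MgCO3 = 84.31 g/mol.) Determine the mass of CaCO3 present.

n(HCl) = 0.03948 × 0.5262 = 0.02077 mol
Let x = n(CaCO3), y = n(MgCO3).
Titrant: 2x + 2y = 0.02077;  mass: 100.09x + 84.31y = 0.9300
Solving, x = 3.438 × 10^-3 mol, y = 6.949 × 10^-3 mol
mass of CaCO3 = 3.438 × 10^-3 × 100.09 = 0.3441 g

0.3441 g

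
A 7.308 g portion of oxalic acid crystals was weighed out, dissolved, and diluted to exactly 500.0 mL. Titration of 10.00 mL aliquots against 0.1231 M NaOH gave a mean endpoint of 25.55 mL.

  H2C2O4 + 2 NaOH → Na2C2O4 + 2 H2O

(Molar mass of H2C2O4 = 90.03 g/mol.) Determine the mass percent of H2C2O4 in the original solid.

n(NaOH) per titration = 0.02555 × 0.1231 = 3.145 × 10^-3 mol
From the 1:2 ratio, n(H2C2O4) in each aliquot = 1/2 × 3.145 × 10^-3 = 1.573 × 10^-3 mol
n(H2C2O4) in the whole flask = 1.573 × 10^-3 × 500.0/10.00 = 0.07863 mol
mass of H2C2O4 = 0.07863 × 90.03 = 7.079 g
% H2C2O4 = 7.079 / 7.308 × 100 = 96.87 %

96.87 %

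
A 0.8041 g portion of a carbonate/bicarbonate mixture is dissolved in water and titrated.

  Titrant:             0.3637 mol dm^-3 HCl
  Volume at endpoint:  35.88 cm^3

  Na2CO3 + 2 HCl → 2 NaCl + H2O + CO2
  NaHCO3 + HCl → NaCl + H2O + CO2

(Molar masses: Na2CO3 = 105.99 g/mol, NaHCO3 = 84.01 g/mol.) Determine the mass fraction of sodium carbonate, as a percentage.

62.09 %

n(HCl) = 0.03588 × 0.3637 = 0.01305 mol
Let x = n(Na2CO3), y = n(NaHCO3).
Titrant: 2x + 1y = 0.01305;  mass: 105.99x + 84.01y = 0.8041
Solving, x = 4.711 × 10^-3 mol, y = 3.629 × 10^-3 mol
mass of Na2CO3 = 4.711 × 10^-3 × 105.99 = 0.4993 g
% Na2CO3 = 0.4993 / 0.8041 × 100 = 62.09 %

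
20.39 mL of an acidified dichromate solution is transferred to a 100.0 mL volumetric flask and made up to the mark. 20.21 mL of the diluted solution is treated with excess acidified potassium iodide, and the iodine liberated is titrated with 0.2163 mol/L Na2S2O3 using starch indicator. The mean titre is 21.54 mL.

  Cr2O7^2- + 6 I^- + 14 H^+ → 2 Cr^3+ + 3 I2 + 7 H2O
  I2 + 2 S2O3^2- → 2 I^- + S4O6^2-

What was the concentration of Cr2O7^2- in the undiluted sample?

n(S2O3^2-) = 0.02154 × 0.2163 = 4.659 × 10^-3 mol
n(I2) = n(S2O3^2-)/2 = 2.330 × 10^-3 mol
From the 1:3 ratio, n(Cr2O7^2-) in the aliquot = 1/3 × 2.330 × 10^-3 = 7.765 × 10^-4 mol
[Cr2O7^2-]_dilute = 7.765 × 10^-4 / 0.02021 = 0.03842 mol/L
[Cr2O7^2-]_original = 0.03842 × 100.0/20.39 = 0.1884 mol/L

0.1884 mol/L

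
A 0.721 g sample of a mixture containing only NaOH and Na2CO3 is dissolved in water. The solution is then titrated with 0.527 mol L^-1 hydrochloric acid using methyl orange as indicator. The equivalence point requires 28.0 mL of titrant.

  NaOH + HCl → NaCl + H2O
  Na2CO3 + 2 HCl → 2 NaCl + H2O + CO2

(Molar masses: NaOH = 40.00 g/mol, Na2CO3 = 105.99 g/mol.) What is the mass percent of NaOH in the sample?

26.0 %

n(HCl) = 0.0280 × 0.527 = 0.0148 mol
Let x = n(NaOH), y = n(Na2CO3).
Titrant: 1x + 2y = 0.0148;  mass: 40.00x + 105.99y = 0.721
Solving, x = 4.69 × 10^-3 mol, y = 5.03 × 10^-3 mol
mass of NaOH = 4.69 × 10^-3 × 40.00 = 0.188 g
% NaOH = 0.188 / 0.721 × 100 = 26.0 %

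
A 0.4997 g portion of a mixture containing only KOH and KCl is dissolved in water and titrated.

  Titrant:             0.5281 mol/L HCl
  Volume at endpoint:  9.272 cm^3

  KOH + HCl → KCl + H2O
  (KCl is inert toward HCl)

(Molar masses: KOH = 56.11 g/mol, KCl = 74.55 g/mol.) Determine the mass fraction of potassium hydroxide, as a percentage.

n(HCl) = 0.009272 × 0.5281 = 4.897 × 10^-3 mol
Let x = n(KOH), y = n(KCl).
Titrant: 1x = 4.897 × 10^-3;  mass: 56.11x + 74.55y = 0.4997
Solving, x = 4.897 × 10^-3 mol, y = 3.018 × 10^-3 mol
mass of KOH = 4.897 × 10^-3 × 56.11 = 0.2747 g
% KOH = 0.2747 / 0.4997 × 100 = 54.98 %

54.98 %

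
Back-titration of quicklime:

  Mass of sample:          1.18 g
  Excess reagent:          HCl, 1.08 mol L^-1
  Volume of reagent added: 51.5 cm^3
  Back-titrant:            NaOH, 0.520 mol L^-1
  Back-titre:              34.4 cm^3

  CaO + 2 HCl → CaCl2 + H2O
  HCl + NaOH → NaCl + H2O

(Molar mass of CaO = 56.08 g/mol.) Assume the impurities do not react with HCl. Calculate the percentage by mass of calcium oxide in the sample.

89.7 %

n(HCl) added = 0.0515 × 1.08 = 0.0556 mol
n(NaOH) used in back-titration = 0.0344 × 0.520 = 0.0179 mol
n(HCl) left over = 0.0179 mol (1:1 ratio)
n(HCl) consumed by analyte = 0.0556 − 0.0179 = 0.0377 mol
From the 1:2 ratio, n(CaO) = 1/2 × 0.0377 = 0.0189 mol
mass of CaO = 0.0189 × 56.08 = 1.06 g
% CaO = 1.06 / 1.18 × 100 = 89.7 %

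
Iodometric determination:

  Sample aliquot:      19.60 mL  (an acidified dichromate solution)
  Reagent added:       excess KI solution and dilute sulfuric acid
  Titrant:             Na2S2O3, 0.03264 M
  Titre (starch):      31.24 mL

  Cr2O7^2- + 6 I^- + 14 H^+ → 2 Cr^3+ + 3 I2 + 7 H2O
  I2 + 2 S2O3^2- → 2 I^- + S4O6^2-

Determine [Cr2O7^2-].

n(S2O3^2-) = 0.03124 × 0.03264 = 1.020 × 10^-3 mol
n(I2) = n(S2O3^2-)/2 = 5.098 × 10^-4 mol
From the 1:3 ratio, n(Cr2O7^2-) in the aliquot = 1/3 × 5.098 × 10^-4 = 1.699 × 10^-4 mol
[Cr2O7^2-] = 1.699 × 10^-4 / 0.01960 = 0.008671 mol/L

0.008671 M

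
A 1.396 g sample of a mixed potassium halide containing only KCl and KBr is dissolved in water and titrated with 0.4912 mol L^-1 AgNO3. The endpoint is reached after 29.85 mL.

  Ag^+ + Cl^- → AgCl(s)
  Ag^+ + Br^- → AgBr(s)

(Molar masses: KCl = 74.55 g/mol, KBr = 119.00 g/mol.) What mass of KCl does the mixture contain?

0.5850 g

n(AgNO3) = 0.02985 × 0.4912 = 0.01466 mol
Let x = n(KCl), y = n(KBr).
Titrant: 1x + 1y = 0.01466;  mass: 74.55x + 119.00y = 1.396
Solving, x = 7.847 × 10^-3 mol, y = 6.815 × 10^-3 mol
mass of KCl = 7.847 × 10^-3 × 74.55 = 0.5850 g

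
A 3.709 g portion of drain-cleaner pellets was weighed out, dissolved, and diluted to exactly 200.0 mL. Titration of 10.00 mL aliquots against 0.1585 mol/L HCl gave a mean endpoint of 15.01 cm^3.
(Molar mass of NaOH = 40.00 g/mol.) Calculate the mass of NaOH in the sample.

1.903 g

NaOH + HCl → NaCl + H2O
n(HCl) per titration = 0.01501 × 0.1585 = 2.379 × 10^-3 mol
n(NaOH) in each aliquot = 2.379 × 10^-3 mol (1:1 ratio)
n(NaOH) in the whole flask = 2.379 × 10^-3 × 200.0/10.00 = 0.04758 mol
mass of NaOH = 0.04758 × 40.00 = 1.903 g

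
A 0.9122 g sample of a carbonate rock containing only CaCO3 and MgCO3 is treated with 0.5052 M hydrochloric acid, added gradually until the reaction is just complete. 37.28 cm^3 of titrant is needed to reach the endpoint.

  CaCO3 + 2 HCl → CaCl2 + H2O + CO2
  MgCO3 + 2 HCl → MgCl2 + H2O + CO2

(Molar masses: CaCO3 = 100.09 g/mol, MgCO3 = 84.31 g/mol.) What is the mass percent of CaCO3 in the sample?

n(HCl) = 0.03728 × 0.5052 = 0.01883 mol
Let x = n(CaCO3), y = n(MgCO3).
Titrant: 2x + 2y = 0.01883;  mass: 100.09x + 84.31y = 0.9122
Solving, x = 7.494 × 10^-3 mol, y = 1.923 × 10^-3 mol
mass of CaCO3 = 7.494 × 10^-3 × 100.09 = 0.7501 g
% CaCO3 = 0.7501 / 0.9122 × 100 = 82.23 %

82.23 %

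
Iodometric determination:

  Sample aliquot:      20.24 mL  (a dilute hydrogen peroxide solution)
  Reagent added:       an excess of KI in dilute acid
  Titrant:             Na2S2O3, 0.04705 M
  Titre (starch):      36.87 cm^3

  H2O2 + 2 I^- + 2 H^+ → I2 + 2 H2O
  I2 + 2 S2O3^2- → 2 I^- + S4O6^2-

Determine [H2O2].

0.04285 M

n(S2O3^2-) = 0.03687 × 0.04705 = 1.735 × 10^-3 mol
n(I2) = n(S2O3^2-)/2 = 8.674 × 10^-4 mol
n(H2O2) in the aliquot = 8.674 × 10^-4 mol (1:1 ratio)
[H2O2] = 8.674 × 10^-4 / 0.02024 = 0.04285 mol/L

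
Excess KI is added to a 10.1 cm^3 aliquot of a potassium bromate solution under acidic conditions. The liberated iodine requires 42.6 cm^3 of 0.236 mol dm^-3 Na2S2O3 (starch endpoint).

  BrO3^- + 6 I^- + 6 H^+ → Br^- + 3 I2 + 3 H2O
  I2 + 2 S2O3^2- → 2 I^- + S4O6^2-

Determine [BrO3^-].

0.166 mol/L

n(S2O3^2-) = 0.0426 × 0.236 = 0.0101 mol
n(I2) = n(S2O3^2-)/2 = 5.03 × 10^-3 mol
From the 1:3 ratio, n(BrO3^-) in the aliquot = 1/3 × 5.03 × 10^-3 = 1.68 × 10^-3 mol
[BrO3^-] = 1.68 × 10^-3 / 0.0101 = 0.166 mol/L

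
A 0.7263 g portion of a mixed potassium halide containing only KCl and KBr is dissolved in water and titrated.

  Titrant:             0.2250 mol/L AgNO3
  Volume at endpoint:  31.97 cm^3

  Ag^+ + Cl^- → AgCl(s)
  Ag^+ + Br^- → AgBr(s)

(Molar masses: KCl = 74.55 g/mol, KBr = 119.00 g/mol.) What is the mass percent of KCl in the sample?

29.95 %

n(AgNO3) = 0.03197 × 0.2250 = 7.193 × 10^-3 mol
Let x = n(KCl), y = n(KBr).
Titrant: 1x + 1y = 7.193 × 10^-3;  mass: 74.55x + 119.00y = 0.7263
Solving, x = 2.918 × 10^-3 mol, y = 4.275 × 10^-3 mol
mass of KCl = 2.918 × 10^-3 × 74.55 = 0.2175 g
% KCl = 0.2175 / 0.7263 × 100 = 29.95 %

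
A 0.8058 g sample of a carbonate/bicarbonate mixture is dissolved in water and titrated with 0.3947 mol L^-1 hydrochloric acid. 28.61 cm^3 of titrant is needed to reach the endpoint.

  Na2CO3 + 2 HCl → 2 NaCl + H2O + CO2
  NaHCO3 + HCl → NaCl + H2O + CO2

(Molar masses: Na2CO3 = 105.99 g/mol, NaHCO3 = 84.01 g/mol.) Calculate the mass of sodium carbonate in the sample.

0.2441 g

n(HCl) = 0.02861 × 0.3947 = 0.01129 mol
Let x = n(Na2CO3), y = n(NaHCO3).
Titrant: 2x + 1y = 0.01129;  mass: 105.99x + 84.01y = 0.8058
Solving, x = 2.303 × 10^-3 mol, y = 6.686 × 10^-3 mol
mass of Na2CO3 = 2.303 × 10^-3 × 105.99 = 0.2441 g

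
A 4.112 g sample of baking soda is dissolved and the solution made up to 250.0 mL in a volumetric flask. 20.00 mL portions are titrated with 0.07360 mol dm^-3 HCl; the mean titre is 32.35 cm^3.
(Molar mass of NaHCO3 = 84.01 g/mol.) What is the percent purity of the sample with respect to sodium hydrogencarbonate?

NaHCO3 + HCl → NaCl + H2O + CO2
n(HCl) per titration = 0.03235 × 0.07360 = 2.381 × 10^-3 mol
n(NaHCO3) in each aliquot = 2.381 × 10^-3 mol (1:1 ratio)
n(NaHCO3) in the whole flask = 2.381 × 10^-3 × 250.0/20.00 = 0.02976 mol
mass of NaHCO3 = 0.02976 × 84.01 = 2.500 g
% NaHCO3 = 2.500 / 4.112 × 100 = 60.81 %

60.81 %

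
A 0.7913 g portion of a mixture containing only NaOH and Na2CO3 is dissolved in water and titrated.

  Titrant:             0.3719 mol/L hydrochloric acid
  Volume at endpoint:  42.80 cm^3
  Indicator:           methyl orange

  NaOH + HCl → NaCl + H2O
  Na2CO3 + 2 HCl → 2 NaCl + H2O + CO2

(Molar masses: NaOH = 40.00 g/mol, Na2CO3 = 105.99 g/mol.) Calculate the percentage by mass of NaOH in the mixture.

20.32 %

n(HCl) = 0.04280 × 0.3719 = 0.01592 mol
Let x = n(NaOH), y = n(Na2CO3).
Titrant: 1x + 2y = 0.01592;  mass: 40.00x + 105.99y = 0.7913
Solving, x = 4.020 × 10^-3 mol, y = 5.949 × 10^-3 mol
mass of NaOH = 4.020 × 10^-3 × 40.00 = 0.1608 g
% NaOH = 0.1608 / 0.7913 × 100 = 20.32 %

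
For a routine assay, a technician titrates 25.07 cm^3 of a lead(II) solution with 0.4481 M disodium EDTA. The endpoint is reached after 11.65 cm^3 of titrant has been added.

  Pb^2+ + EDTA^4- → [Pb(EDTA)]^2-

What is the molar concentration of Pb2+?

0.2082 M

n(EDTA) = 0.01165 L × 0.4481 mol/L = 5.220 × 10^-3 mol
n(Pb2+) = 5.220 × 10^-3 mol (1:1 mole ratio)
[Pb2+] = 5.220 × 10^-3 mol / 0.02507 L = 0.2082 mol/L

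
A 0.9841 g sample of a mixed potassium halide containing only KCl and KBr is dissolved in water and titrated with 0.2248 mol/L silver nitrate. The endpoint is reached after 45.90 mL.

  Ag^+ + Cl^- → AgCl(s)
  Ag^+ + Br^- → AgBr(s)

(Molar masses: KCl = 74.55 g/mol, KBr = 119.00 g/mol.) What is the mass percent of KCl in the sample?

41.55 %

n(AgNO3) = 0.04590 × 0.2248 = 0.01032 mol
Let x = n(KCl), y = n(KBr).
Titrant: 1x + 1y = 0.01032;  mass: 74.55x + 119.00y = 0.9841
Solving, x = 5.484 × 10^-3 mol, y = 4.834 × 10^-3 mol
mass of KCl = 5.484 × 10^-3 × 74.55 = 0.4089 g
% KCl = 0.4089 / 0.9841 × 100 = 41.55 %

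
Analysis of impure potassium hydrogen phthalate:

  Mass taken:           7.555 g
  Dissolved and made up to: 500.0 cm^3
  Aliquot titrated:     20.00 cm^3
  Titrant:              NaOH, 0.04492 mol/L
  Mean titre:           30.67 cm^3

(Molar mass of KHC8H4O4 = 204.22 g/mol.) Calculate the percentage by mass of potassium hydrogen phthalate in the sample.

KHC8H4O4 + NaOH → KNaC8H4O4 + H2O
n(NaOH) per titration = 0.03067 × 0.04492 = 1.378 × 10^-3 mol
n(KHC8H4O4) in each aliquot = 1.378 × 10^-3 mol (1:1 ratio)
n(KHC8H4O4) in the whole flask = 1.378 × 10^-3 × 500.0/20.00 = 0.03444 mol
mass of KHC8H4O4 = 0.03444 × 204.22 = 7.034 g
% KHC8H4O4 = 7.034 / 7.555 × 100 = 93.10 %

93.10 %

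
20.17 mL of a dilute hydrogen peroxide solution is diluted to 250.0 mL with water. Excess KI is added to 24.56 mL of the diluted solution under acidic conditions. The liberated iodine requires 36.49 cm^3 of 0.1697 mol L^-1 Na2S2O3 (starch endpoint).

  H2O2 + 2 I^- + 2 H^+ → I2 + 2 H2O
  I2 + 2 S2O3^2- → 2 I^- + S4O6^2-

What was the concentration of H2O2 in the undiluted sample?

1.563 mol/L

n(S2O3^2-) = 0.03649 × 0.1697 = 6.192 × 10^-3 mol
n(I2) = n(S2O3^2-)/2 = 3.096 × 10^-3 mol
n(H2O2) in the aliquot = 3.096 × 10^-3 mol (1:1 ratio)
[H2O2]_dilute = 3.096 × 10^-3 / 0.02456 = 0.1261 mol/L
[H2O2]_original = 0.1261 × 250.0/20.17 = 1.563 mol/L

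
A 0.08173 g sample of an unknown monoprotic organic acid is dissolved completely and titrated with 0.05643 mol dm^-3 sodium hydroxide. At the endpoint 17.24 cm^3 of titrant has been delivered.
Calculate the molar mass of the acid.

84.01 g/mol

n(NaOH) = 0.01724 L × 0.05643 mol/L = 9.729 × 10^-4 mol
n(HA) = 9.729 × 10^-4 mol (1:1 ratio)
M = m / n = 0.08173 g / 9.729 × 10^-4 mol = 84.01 g/mol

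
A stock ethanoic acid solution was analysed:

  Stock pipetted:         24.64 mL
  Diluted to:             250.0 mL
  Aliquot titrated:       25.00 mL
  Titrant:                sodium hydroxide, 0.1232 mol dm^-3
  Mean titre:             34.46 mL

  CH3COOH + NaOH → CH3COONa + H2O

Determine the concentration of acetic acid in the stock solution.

1.723 mol/L

n(NaOH) = 0.03446 × 0.1232 = 4.245 × 10^-3 mol
n(CH3COOH) in the aliquot = 4.245 × 10^-3 mol (1:1 ratio)
[CH3COOH]_dilute = 4.245 × 10^-3 / 0.02500 = 0.1698 mol/L
Dilution factor = 250.0 / 24.64 = 10.15
[CH3COOH]_stock = 0.1698 × 10.15 = 1.723 mol/L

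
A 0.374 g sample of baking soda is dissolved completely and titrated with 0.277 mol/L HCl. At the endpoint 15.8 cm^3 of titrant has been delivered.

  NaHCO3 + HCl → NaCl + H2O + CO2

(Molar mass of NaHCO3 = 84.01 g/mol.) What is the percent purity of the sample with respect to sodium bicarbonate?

98.3 %

n(HCl) = 0.0158 L × 0.277 mol/L = 4.38 × 10^-3 mol
n(NaHCO3) = 4.38 × 10^-3 mol (1:1 ratio)
mass of NaHCO3 = 4.38 × 10^-3 × 84.01 g/mol = 0.368 g
% NaHCO3 = 0.368 / 0.374 × 100 = 98.3 %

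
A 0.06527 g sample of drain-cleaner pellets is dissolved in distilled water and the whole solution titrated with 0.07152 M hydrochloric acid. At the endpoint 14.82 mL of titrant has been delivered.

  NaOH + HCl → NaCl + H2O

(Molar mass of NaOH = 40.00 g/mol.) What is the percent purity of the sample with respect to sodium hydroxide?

64.96 %

n(HCl) = 0.01482 L × 0.07152 mol/L = 1.060 × 10^-3 mol
n(NaOH) = 1.060 × 10^-3 mol (1:1 ratio)
mass of NaOH = 1.060 × 10^-3 × 40.00 g/mol = 0.04240 g
% NaOH = 0.04240 / 0.06527 × 100 = 64.96 %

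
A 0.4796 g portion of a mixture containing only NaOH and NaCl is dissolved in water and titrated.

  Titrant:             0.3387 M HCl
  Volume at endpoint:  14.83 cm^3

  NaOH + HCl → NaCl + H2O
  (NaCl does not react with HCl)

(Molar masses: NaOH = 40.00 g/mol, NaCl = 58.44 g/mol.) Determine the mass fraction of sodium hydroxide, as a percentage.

41.89 %

n(HCl) = 0.01483 × 0.3387 = 5.023 × 10^-3 mol
Let x = n(NaOH), y = n(NaCl).
Titrant: 1x = 5.023 × 10^-3;  mass: 40.00x + 58.44y = 0.4796
Solving, x = 5.023 × 10^-3 mol, y = 4.769 × 10^-3 mol
mass of NaOH = 5.023 × 10^-3 × 40.00 = 0.2009 g
% NaOH = 0.2009 / 0.4796 × 100 = 41.89 %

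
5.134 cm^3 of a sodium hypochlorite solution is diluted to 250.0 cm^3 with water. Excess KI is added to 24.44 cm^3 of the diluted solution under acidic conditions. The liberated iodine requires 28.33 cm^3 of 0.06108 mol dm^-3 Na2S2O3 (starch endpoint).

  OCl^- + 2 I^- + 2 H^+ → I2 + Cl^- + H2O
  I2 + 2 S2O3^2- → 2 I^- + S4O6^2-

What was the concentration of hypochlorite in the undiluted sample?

n(S2O3^2-) = 0.02833 × 0.06108 = 1.730 × 10^-3 mol
n(I2) = n(S2O3^2-)/2 = 8.652 × 10^-4 mol
n(OCl^-) in the aliquot = 8.652 × 10^-4 mol (1:1 ratio)
[OCl^-]_dilute = 8.652 × 10^-4 / 0.02444 = 0.03540 mol/L
[OCl^-]_original = 0.03540 × 250.0/5.134 = 1.724 mol/L

1.724 mol/L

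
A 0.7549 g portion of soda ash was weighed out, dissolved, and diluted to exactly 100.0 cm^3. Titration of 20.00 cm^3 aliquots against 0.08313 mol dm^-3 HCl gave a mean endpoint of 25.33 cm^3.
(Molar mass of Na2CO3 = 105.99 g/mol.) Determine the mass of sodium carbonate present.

0.5580 g

Na2CO3 + 2 HCl → 2 NaCl + H2O + CO2
n(HCl) per titration = 0.02533 × 0.08313 = 2.106 × 10^-3 mol
From the 1:2 ratio, n(Na2CO3) in each aliquot = 1/2 × 2.106 × 10^-3 = 1.053 × 10^-3 mol
n(Na2CO3) in the whole flask = 1.053 × 10^-3 × 100.0/20.00 = 5.264 × 10^-3 mol
mass of Na2CO3 = 5.264 × 10^-3 × 105.99 = 0.5580 g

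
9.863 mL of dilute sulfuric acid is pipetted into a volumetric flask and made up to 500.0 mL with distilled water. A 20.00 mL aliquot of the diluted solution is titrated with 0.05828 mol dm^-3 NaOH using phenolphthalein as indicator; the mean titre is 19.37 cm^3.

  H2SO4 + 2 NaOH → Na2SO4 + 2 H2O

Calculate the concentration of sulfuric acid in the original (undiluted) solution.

1.431 mol/L

n(NaOH) = 0.01937 × 0.05828 = 1.129 × 10^-3 mol
From the 1:2 ratio, n(H2SO4) in the aliquot = 1/2 × 1.129 × 10^-3 = 5.644 × 10^-4 mol
[H2SO4]_dilute = 5.644 × 10^-4 / 0.02000 = 0.02822 mol/L
Dilution factor = 500.0 / 9.863 = 50.69
[H2SO4]_stock = 0.02822 × 50.69 = 1.431 mol/L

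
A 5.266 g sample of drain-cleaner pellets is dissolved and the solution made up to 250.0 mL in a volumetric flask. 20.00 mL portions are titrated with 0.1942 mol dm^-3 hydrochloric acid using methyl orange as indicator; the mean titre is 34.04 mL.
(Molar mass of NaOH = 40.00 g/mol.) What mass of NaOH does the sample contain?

3.305 g

NaOH + HCl → NaCl + H2O
n(HCl) per titration = 0.03404 × 0.1942 = 6.611 × 10^-3 mol
n(NaOH) in each aliquot = 6.611 × 10^-3 mol (1:1 ratio)
n(NaOH) in the whole flask = 6.611 × 10^-3 × 250.0/20.00 = 0.08263 mol
mass of NaOH = 0.08263 × 40.00 = 3.305 g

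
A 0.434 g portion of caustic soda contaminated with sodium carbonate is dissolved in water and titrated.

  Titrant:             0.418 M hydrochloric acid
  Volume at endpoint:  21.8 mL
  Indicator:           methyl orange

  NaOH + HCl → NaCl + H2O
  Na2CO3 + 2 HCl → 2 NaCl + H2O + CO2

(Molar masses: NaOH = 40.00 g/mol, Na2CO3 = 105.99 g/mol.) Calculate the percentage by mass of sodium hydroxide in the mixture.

n(HCl) = 0.0218 × 0.418 = 9.11 × 10^-3 mol
Let x = n(NaOH), y = n(Na2CO3).
Titrant: 1x + 2y = 9.11 × 10^-3;  mass: 40.00x + 105.99y = 0.434
Solving, x = 3.76 × 10^-3 mol, y = 2.67 × 10^-3 mol
mass of NaOH = 3.76 × 10^-3 × 40.00 = 0.151 g
% NaOH = 0.151 / 0.434 × 100 = 34.7 %

34.7 %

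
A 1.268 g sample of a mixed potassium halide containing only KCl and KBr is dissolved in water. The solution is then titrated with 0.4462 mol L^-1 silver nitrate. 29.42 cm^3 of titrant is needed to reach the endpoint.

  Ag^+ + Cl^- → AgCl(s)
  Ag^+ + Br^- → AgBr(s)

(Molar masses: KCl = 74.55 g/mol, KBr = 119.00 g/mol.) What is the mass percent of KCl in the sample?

38.91 %

n(AgNO3) = 0.02942 × 0.4462 = 0.01313 mol
Let x = n(KCl), y = n(KBr).
Titrant: 1x + 1y = 0.01313;  mass: 74.55x + 119.00y = 1.268
Solving, x = 6.617 × 10^-3 mol, y = 6.510 × 10^-3 mol
mass of KCl = 6.617 × 10^-3 × 74.55 = 0.4933 g
% KCl = 0.4933 / 1.268 × 100 = 38.91 %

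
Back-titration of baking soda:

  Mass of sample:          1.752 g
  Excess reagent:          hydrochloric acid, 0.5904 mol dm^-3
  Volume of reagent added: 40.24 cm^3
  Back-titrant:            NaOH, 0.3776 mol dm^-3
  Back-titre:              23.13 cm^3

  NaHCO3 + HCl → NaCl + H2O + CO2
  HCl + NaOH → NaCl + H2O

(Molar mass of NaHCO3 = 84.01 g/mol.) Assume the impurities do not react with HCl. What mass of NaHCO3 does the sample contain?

1.262 g

n(HCl) added = 0.04024 × 0.5904 = 0.02376 mol
n(NaOH) used in back-titration = 0.02313 × 0.3776 = 8.734 × 10^-3 mol
n(HCl) left over = 8.734 × 10^-3 mol (1:1 ratio)
n(HCl) consumed by analyte = 0.02376 − 8.734 × 10^-3 = 0.01502 mol
n(NaHCO3) = 0.01502 mol (1:1 ratio)
mass of NaHCO3 = 0.01502 × 84.01 = 1.262 g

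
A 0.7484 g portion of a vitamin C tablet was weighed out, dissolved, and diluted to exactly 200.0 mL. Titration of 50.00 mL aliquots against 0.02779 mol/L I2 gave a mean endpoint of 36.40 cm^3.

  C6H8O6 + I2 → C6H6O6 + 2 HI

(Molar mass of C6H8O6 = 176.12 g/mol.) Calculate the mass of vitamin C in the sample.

0.7126 g

n(I2) per titration = 0.03640 × 0.02779 = 1.012 × 10^-3 mol
n(C6H8O6) in each aliquot = 1.012 × 10^-3 mol (1:1 ratio)
n(C6H8O6) in the whole flask = 1.012 × 10^-3 × 200.0/50.00 = 4.046 × 10^-3 mol
mass of C6H8O6 = 4.046 × 10^-3 × 176.12 = 0.7126 g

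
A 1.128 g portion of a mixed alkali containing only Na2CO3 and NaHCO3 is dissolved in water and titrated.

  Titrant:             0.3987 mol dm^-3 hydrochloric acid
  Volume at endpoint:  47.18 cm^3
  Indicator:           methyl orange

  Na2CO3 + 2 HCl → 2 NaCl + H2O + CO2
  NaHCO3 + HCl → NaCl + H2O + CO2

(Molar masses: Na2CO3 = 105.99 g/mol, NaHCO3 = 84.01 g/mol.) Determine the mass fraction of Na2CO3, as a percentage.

n(HCl) = 0.04718 × 0.3987 = 0.01881 mol
Let x = n(Na2CO3), y = n(NaHCO3).
Titrant: 2x + 1y = 0.01881;  mass: 105.99x + 84.01y = 1.128
Solving, x = 7.291 × 10^-3 mol, y = 4.228 × 10^-3 mol
mass of Na2CO3 = 7.291 × 10^-3 × 105.99 = 0.7728 g
% Na2CO3 = 0.7728 / 1.128 × 100 = 68.51 %

68.51 %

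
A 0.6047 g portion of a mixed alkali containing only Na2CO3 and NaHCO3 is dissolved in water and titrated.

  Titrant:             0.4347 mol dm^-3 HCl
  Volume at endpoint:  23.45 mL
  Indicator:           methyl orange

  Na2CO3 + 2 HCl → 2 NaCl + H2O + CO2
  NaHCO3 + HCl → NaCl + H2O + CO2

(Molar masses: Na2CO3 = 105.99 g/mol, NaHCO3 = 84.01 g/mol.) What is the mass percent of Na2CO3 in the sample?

n(HCl) = 0.02345 × 0.4347 = 0.01019 mol
Let x = n(Na2CO3), y = n(NaHCO3).
Titrant: 2x + 1y = 0.01019;  mass: 105.99x + 84.01y = 0.6047
Solving, x = 4.057 × 10^-3 mol, y = 2.079 × 10^-3 mol
mass of Na2CO3 = 4.057 × 10^-3 × 105.99 = 0.4300 g
% Na2CO3 = 0.4300 / 0.6047 × 100 = 71.12 %

71.12 %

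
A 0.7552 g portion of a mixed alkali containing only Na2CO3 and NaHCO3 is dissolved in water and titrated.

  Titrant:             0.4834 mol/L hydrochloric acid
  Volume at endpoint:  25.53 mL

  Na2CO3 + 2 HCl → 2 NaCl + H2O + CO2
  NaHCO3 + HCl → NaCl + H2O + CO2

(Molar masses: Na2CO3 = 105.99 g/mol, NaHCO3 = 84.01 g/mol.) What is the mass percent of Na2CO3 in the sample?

n(HCl) = 0.02553 × 0.4834 = 0.01234 mol
Let x = n(Na2CO3), y = n(NaHCO3).
Titrant: 2x + 1y = 0.01234;  mass: 105.99x + 84.01y = 0.7552
Solving, x = 4.539 × 10^-3 mol, y = 3.262 × 10^-3 mol
mass of Na2CO3 = 4.539 × 10^-3 × 105.99 = 0.4811 g
% Na2CO3 = 0.4811 / 0.7552 × 100 = 63.71 %

63.71 %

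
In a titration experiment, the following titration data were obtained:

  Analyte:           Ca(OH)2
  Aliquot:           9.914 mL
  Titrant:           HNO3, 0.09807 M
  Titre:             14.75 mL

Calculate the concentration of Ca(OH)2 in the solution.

Ca(OH)2 + 2 HNO3 → Ca(NO3)2 + 2 H2O
n(HNO3) = 0.01475 L × 0.09807 mol/L = 1.447 × 10^-3 mol
From the 1:2 mole ratio, n(Ca(OH)2) = 1/2 × 1.447 × 10^-3 = 7.233 × 10^-4 mol
[Ca(OH)2] = 7.233 × 10^-4 mol / 0.009914 L = 0.07295 mol/L

0.07295 M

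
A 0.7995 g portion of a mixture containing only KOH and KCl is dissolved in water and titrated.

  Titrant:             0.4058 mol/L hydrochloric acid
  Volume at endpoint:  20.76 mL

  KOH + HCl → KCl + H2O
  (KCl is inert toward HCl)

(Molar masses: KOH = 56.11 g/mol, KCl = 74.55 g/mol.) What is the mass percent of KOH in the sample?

n(HCl) = 0.02076 × 0.4058 = 8.424 × 10^-3 mol
Let x = n(KOH), y = n(KCl).
Titrant: 1x = 8.424 × 10^-3;  mass: 56.11x + 74.55y = 0.7995
Solving, x = 8.424 × 10^-3 mol, y = 4.384 × 10^-3 mol
mass of KOH = 8.424 × 10^-3 × 56.11 = 0.4727 g
% KOH = 0.4727 / 0.7995 × 100 = 59.12 %

59.12 %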